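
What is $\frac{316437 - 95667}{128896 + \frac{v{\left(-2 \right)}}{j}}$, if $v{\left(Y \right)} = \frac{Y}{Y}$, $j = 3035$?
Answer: $\frac{223345650}{130399787} \approx 1.7128$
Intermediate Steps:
$v{\left(Y \right)} = 1$
$\frac{316437 - 95667}{128896 + \frac{v{\left(-2 \right)}}{j}} = \frac{316437 - 95667}{128896 + \frac{1}{3035} \cdot 1} = \frac{220770}{128896 + \frac{1}{3035} \cdot 1} = \frac{220770}{128896 + \frac{1}{3035}} = \frac{220770}{\frac{391199361}{3035}} = 220770 \cdot \frac{3035}{391199361} = \frac{223345650}{130399787}$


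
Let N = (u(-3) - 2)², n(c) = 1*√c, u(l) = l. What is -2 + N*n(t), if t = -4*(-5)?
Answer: -2 + 50*√5 ≈ 109.80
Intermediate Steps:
t = 20
n(c) = √c
N = 25 (N = (-3 - 2)² = (-5)² = 25)
-2 + N*n(t) = -2 + 25*√20 = -2 + 25*(2*√5) = -2 + 50*√5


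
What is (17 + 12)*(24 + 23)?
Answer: 1363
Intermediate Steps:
(17 + 12)*(24 + 23) = 29*47 = 1363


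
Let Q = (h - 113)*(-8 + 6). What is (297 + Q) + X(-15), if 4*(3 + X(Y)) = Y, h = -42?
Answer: 2401/4 ≈ 600.25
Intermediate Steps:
Q = 310 (Q = (-42 - 113)*(-8 + 6) = -155*(-2) = 310)
X(Y) = -3 + Y/4
(297 + Q) + X(-15) = (297 + 310) + (-3 + (¼)*(-15)) = 607 + (-3 - 15/4) = 607 - 27/4 = 2401/4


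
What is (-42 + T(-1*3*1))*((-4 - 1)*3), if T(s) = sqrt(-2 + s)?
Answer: 630 - 15*I*sqrt(5) ≈ 630.0 - 33.541*I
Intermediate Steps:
(-42 + T(-1*3*1))*((-4 - 1)*3) = (-42 + sqrt(-2 - 1*3*1))*((-4 - 1)*3) = (-42 + sqrt(-2 - 3*1))*(-5*3) = (-42 + sqrt(-2 - 3))*(-15) = (-42 + sqrt(-5))*(-15) = (-42 + I*sqrt(5))*(-15) = 630 - 15*I*sqrt(5)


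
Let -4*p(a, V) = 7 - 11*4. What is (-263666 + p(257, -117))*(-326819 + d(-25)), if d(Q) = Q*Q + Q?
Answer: 344039365313/4 ≈ 8.6010e+10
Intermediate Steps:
d(Q) = Q + Q² (d(Q) = Q² + Q = Q + Q²)
p(a, V) = 37/4 (p(a, V) = -(7 - 11*4)/4 = -(7 - 44)/4 = -¼*(-37) = 37/4)
(-263666 + p(257, -117))*(-326819 + d(-25)) = (-263666 + 37/4)*(-326819 - 25*(1 - 25)) = -1054627*(-326819 - 25*(-24))/4 = -1054627*(-326819 + 600)/4 = -1054627/4*(-326219) = 344039365313/4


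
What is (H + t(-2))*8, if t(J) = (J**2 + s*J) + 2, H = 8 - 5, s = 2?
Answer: 40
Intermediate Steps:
H = 3
t(J) = 2 + J**2 + 2*J (t(J) = (J**2 + 2*J) + 2 = 2 + J**2 + 2*J)
(H + t(-2))*8 = (3 + (2 + (-2)**2 + 2*(-2)))*8 = (3 + (2 + 4 - 4))*8 = (3 + 2)*8 = 5*8 = 40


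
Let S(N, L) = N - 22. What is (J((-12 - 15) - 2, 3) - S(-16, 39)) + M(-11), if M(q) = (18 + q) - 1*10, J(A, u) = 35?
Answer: 70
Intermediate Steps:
S(N, L) = -22 + N
M(q) = 8 + q (M(q) = (18 + q) - 10 = 8 + q)
(J((-12 - 15) - 2, 3) - S(-16, 39)) + M(-11) = (35 - (-22 - 16)) + (8 - 11) = (35 - 1*(-38)) - 3 = (35 + 38) - 3 = 73 - 3 = 70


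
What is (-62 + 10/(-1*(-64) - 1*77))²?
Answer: 665856/169 ≈ 3940.0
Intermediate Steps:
(-62 + 10/(-1*(-64) - 1*77))² = (-62 + 10/(64 - 77))² = (-62 + 10/(-13))² = (-62 + 10*(-1/13))² = (-62 - 10/13)² = (-816/13)² = 665856/169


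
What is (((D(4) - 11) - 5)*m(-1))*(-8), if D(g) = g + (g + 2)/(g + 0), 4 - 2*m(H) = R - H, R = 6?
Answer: -126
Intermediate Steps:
m(H) = -1 + H/2 (m(H) = 2 - (6 - H)/2 = 2 + (-3 + H/2) = -1 + H/2)
D(g) = g + (2 + g)/g
(((D(4) - 11) - 5)*m(-1))*(-8) = ((((1 + 4 + 2/4) - 11) - 5)*(-1 + (½)*(-1)))*(-8) = ((((1 + 4 + 2*(¼)) - 11) - 5)*(-1 - ½))*(-8) = ((((1 + 4 + ½) - 11) - 5)*(-3/2))*(-8) = (((11/2 - 11) - 5)*(-3/2))*(-8) = ((-11/2 - 5)*(-3/2))*(-8) = -21/2*(-3/2)*(-8) = (63/4)*(-8) = -126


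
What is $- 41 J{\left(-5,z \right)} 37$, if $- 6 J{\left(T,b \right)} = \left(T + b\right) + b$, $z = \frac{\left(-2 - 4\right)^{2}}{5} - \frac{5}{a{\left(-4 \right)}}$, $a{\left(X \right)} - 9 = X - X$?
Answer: $\frac{565841}{270} \approx 2095.7$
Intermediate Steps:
$a{\left(X \right)} = 9$ ($a{\left(X \right)} = 9 + \left(X - X\right) = 9 + 0 = 9$)
$z = \frac{299}{45}$ ($z = \frac{\left(-2 - 4\right)^{2}}{5} - \frac{5}{9} = \left(-6\right)^{2} \cdot \frac{1}{5} - \frac{5}{9} = 36 \cdot \frac{1}{5} - \frac{5}{9} = \frac{36}{5} - \frac{5}{9} = \frac{299}{45} \approx 6.6444$)
$J{\left(T,b \right)} = - \frac{b}{3} - \frac{T}{6}$ ($J{\left(T,b \right)} = - \frac{\left(T + b\right) + b}{6} = - \frac{T + 2 b}{6} = - \frac{b}{3} - \frac{T}{6}$)
$- 41 J{\left(-5,z \right)} 37 = - 41 \left(\left(- \frac{1}{3}\right) \frac{299}{45} - - \frac{5}{6}\right) 37 = - 41 \left(- \frac{299}{135} + \frac{5}{6}\right) 37 = \left(-41\right) \left(- \frac{373}{270}\right) 37 = \frac{15293}{270} \cdot 37 = \frac{565841}{270}$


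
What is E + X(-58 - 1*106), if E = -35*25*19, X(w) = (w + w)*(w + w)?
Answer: 90959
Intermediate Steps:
X(w) = 4*w² (X(w) = (2*w)*(2*w) = 4*w²)
E = -16625 (E = -875*19 = -16625)
E + X(-58 - 1*106) = -16625 + 4*(-58 - 1*106)² = -16625 + 4*(-58 - 106)² = -16625 + 4*(-164)² = -16625 + 4*26896 = -16625 + 107584 = 90959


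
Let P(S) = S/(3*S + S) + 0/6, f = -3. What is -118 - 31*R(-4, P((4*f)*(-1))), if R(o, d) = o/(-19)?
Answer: -2366/19 ≈ -124.53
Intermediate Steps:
P(S) = ¼ (P(S) = S/((4*S)) + 0*(⅙) = S*(1/(4*S)) + 0 = ¼ + 0 = ¼)
R(o, d) = -o/19 (R(o, d) = o*(-1/19) = -o/19)
-118 - 31*R(-4, P((4*f)*(-1))) = -118 - (-31)*(-4)/19 = -118 - 31*4/19 = -118 - 124/19 = -2366/19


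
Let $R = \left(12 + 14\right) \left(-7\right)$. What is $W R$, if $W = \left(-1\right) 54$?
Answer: $9828$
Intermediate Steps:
$R = -182$ ($R = 26 \left(-7\right) = -182$)
$W = -54$
$W R = \left(-54\right) \left(-182\right) = 9828$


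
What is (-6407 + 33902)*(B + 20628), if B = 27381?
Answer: 1320007455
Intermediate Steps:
(-6407 + 33902)*(B + 20628) = (-6407 + 33902)*(27381 + 20628) = 27495*48009 = 1320007455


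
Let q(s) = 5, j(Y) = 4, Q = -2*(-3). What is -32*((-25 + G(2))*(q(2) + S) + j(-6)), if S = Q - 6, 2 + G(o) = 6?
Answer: 3232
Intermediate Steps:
Q = 6
G(o) = 4 (G(o) = -2 + 6 = 4)
S = 0 (S = 6 - 6 = 0)
-32*((-25 + G(2))*(q(2) + S) + j(-6)) = -32*((-25 + 4)*(5 + 0) + 4) = -32*(-21*5 + 4) = -32*(-105 + 4) = -32*(-101) = 3232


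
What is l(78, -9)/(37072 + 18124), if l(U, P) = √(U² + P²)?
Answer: 3*√685/55196 ≈ 0.0014225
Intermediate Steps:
l(U, P) = √(P² + U²)
l(78, -9)/(37072 + 18124) = √((-9)² + 78²)/(37072 + 18124) = √(81 + 6084)/55196 = √6165*(1/55196) = (3*√685)*(1/55196) = 3*√685/55196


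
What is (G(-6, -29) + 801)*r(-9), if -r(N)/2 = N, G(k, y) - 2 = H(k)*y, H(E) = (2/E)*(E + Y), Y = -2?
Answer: 13062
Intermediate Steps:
H(E) = 2*(-2 + E)/E (H(E) = (2/E)*(E - 2) = (2/E)*(-2 + E) = 2*(-2 + E)/E)
G(k, y) = 2 + y*(2 - 4/k) (G(k, y) = 2 + (2 - 4/k)*y = 2 + y*(2 - 4/k))
r(N) = -2*N
(G(-6, -29) + 801)*r(-9) = ((2 + 2*(-29) - 4*(-29)/(-6)) + 801)*(-2*(-9)) = ((2 - 58 - 4*(-29)*(-⅙)) + 801)*18 = ((2 - 58 - 58/3) + 801)*18 = (-226/3 + 801)*18 = (2177/3)*18 = 13062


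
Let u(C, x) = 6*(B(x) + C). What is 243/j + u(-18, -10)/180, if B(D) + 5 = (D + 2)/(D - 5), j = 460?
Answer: -4567/20700 ≈ -0.22063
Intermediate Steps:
B(D) = -5 + (2 + D)/(-5 + D) (B(D) = -5 + (D + 2)/(D - 5) = -5 + (2 + D)/(-5 + D))
u(C, x) = 6*C + 6*(27 - 4*x)/(-5 + x) (u(C, x) = 6*((27 - 4*x)/(-5 + x) + C) = 6*(C + (27 - 4*x)/(-5 + x)) = 6*C + 6*(27 - 4*x)/(-5 + x))
243/j + u(-18, -10)/180 = 243/460 + (6*(27 - 4*(-10) - 18*(-5 - 10))/(-5 - 10))/180 = 243*(1/460) + (6*(27 + 40 - 18*(-15))/(-15))*(1/180) = 243/460 + (6*(-1/15)*(27 + 40 + 270))*(1/180) = 243/460 + (6*(-1/15)*337)*(1/180) = 243/460 - 674/5*1/180 = 243/460 - 337/450 = -4567/20700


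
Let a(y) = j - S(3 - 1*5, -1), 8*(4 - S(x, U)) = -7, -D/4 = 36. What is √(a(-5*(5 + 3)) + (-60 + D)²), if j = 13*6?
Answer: 3*√74114/4 ≈ 204.18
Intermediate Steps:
j = 78
D = -144 (D = -4*36 = -144)
S(x, U) = 39/8 (S(x, U) = 4 - ⅛*(-7) = 4 + 7/8 = 39/8)
a(y) = 585/8 (a(y) = 78 - 1*39/8 = 78 - 39/8 = 585/8)
√(a(-5*(5 + 3)) + (-60 + D)²) = √(585/8 + (-60 - 144)²) = √(585/8 + (-204)²) = √(585/8 + 41616) = √(333513/8) = 3*√74114/4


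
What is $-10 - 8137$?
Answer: $-8147$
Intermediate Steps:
$-10 - 8137 = -8147$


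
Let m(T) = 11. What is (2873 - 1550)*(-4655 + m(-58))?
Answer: -6144012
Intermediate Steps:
(2873 - 1550)*(-4655 + m(-58)) = (2873 - 1550)*(-4655 + 11) = 1323*(-4644) = -6144012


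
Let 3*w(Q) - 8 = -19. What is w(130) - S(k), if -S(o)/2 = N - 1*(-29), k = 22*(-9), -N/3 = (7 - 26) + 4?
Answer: 433/3 ≈ 144.33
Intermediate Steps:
N = 45 (N = -3*((7 - 26) + 4) = -3*(-19 + 4) = -3*(-15) = 45)
k = -198
w(Q) = -11/3 (w(Q) = 8/3 + (⅓)*(-19) = 8/3 - 19/3 = -11/3)
S(o) = -148 (S(o) = -2*(45 - 1*(-29)) = -2*(45 + 29) = -2*74 = -148)
w(130) - S(k) = -11/3 - 1*(-148) = -11/3 + 148 = 433/3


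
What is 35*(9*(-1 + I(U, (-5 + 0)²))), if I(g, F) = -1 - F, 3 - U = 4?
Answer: -8505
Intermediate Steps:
U = -1 (U = 3 - 1*4 = 3 - 4 = -1)
35*(9*(-1 + I(U, (-5 + 0)²))) = 35*(9*(-1 + (-1 - (-5 + 0)²))) = 35*(9*(-1 + (-1 - 1*(-5)²))) = 35*(9*(-1 + (-1 - 1*25))) = 35*(9*(-1 + (-1 - 25))) = 35*(9*(-1 - 26)) = 35*(9*(-27)) = 35*(-243) = -8505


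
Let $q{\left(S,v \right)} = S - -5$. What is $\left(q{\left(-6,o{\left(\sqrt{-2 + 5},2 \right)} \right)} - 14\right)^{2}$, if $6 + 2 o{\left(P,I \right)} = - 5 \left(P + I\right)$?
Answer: $225$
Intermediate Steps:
$o{\left(P,I \right)} = -3 - \frac{5 I}{2} - \frac{5 P}{2}$ ($o{\left(P,I \right)} = -3 + \frac{\left(-5\right) \left(P + I\right)}{2} = -3 + \frac{\left(-5\right) \left(I + P\right)}{2} = -3 + \frac{- 5 I - 5 P}{2} = -3 - \left(\frac{5 I}{2} + \frac{5 P}{2}\right) = -3 - \frac{5 I}{2} - \frac{5 P}{2}$)
$q{\left(S,v \right)} = 5 + S$ ($q{\left(S,v \right)} = S + 5 = 5 + S$)
$\left(q{\left(-6,o{\left(\sqrt{-2 + 5},2 \right)} \right)} - 14\right)^{2} = \left(\left(5 - 6\right) - 14\right)^{2} = \left(-1 - 14\right)^{2} = \left(-15\right)^{2} = 225$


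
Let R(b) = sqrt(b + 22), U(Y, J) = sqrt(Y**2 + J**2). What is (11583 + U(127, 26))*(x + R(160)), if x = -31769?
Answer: -(11583 + sqrt(16805))*(31769 - sqrt(182)) ≈ -3.7194e+8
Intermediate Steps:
U(Y, J) = sqrt(J**2 + Y**2)
R(b) = sqrt(22 + b)
(11583 + U(127, 26))*(x + R(160)) = (11583 + sqrt(26**2 + 127**2))*(-31769 + sqrt(22 + 160)) = (11583 + sqrt(676 + 16129))*(-31769 + sqrt(182)) = (11583 + sqrt(16805))*(-31769 + sqrt(182)) = (-31769 + sqrt(182))*(11583 + sqrt(16805))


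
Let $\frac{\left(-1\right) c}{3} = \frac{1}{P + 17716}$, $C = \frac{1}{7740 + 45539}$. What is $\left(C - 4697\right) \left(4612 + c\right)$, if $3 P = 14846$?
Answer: $- \frac{39237967647936189}{1811326163} \approx -2.1663 \cdot 10^{7}$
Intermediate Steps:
$P = \frac{14846}{3}$ ($P = \frac{1}{3} \cdot 14846 = \frac{14846}{3} \approx 4948.7$)
$C = \frac{1}{53279} \approx 1.8769 \cdot 10^{-5}$
$c = - \frac{9}{67994}$ ($c = - \frac{3}{\frac{14846}{3} + 17716} = - \frac{3}{\frac{67994}{3}} = \left(-3\right) \frac{3}{67994} = - \frac{9}{67994} \approx -0.00013236$)
$\left(C - 4697\right) \left(4612 + c\right) = \left(\frac{1}{53279} - 4697\right) \left(4612 - \frac{9}{67994}\right) = \left(- \frac{250251462}{53279}\right) \frac{313588319}{67994} = - \frac{39237967647936189}{1811326163}$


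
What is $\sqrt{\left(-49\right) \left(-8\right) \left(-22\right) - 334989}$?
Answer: $i \sqrt{343613} \approx 586.19 i$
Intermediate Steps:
$\sqrt{\left(-49\right) \left(-8\right) \left(-22\right) - 334989} = \sqrt{392 \left(-22\right) - 334989} = \sqrt{-8624 - 334989} = \sqrt{-343613} = i \sqrt{343613}$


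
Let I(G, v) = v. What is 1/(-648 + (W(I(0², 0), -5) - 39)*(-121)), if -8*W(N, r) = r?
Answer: 8/31963 ≈ 0.00025029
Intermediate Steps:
W(N, r) = -r/8
1/(-648 + (W(I(0², 0), -5) - 39)*(-121)) = 1/(-648 + (-⅛*(-5) - 39)*(-121)) = 1/(-648 + (5/8 - 39)*(-121)) = 1/(-648 - 307/8*(-121)) = 1/(-648 + 37147/8) = 1/(31963/8) = 8/31963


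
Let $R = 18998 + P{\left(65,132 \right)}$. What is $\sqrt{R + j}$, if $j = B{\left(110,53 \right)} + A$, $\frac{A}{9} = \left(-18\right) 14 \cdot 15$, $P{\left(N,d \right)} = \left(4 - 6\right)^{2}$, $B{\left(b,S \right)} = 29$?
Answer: $i \sqrt{14989} \approx 122.43 i$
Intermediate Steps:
$P{\left(N,d \right)} = 4$ ($P{\left(N,d \right)} = \left(-2\right)^{2} = 4$)
$A = -34020$ ($A = 9 \left(-18\right) 14 \cdot 15 = 9 \left(\left(-252\right) 15\right) = 9 \left(-3780\right) = -34020$)
$j = -33991$ ($j = 29 - 34020 = -33991$)
$R = 19002$ ($R = 18998 + 4 = 19002$)
$\sqrt{R + j} = \sqrt{19002 - 33991} = \sqrt{-14989} = i \sqrt{14989}$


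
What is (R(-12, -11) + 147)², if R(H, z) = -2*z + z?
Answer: 24964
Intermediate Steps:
R(H, z) = -z
(R(-12, -11) + 147)² = (-1*(-11) + 147)² = (11 + 147)² = 158² = 24964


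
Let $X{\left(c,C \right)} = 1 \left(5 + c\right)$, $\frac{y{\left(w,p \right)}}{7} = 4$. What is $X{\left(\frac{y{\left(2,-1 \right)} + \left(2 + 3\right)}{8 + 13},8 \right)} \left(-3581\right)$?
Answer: $- \frac{164726}{7} \approx -23532.0$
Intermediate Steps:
$y{\left(w,p \right)} = 28$ ($y{\left(w,p \right)} = 7 \cdot 4 = 28$)
$X{\left(c,C \right)} = 5 + c$
$X{\left(\frac{y{\left(2,-1 \right)} + \left(2 + 3\right)}{8 + 13},8 \right)} \left(-3581\right) = \left(5 + \frac{28 + \left(2 + 3\right)}{8 + 13}\right) \left(-3581\right) = \left(5 + \frac{28 + 5}{21}\right) \left(-3581\right) = \left(5 + 33 \cdot \frac{1}{21}\right) \left(-3581\right) = \left(5 + \frac{11}{7}\right) \left(-3581\right) = \frac{46}{7} \left(-3581\right) = - \frac{164726}{7}$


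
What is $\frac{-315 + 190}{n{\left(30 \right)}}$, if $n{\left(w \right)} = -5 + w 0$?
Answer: $25$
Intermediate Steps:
$n{\left(w \right)} = -5$ ($n{\left(w \right)} = -5 + 0 = -5$)
$\frac{-315 + 190}{n{\left(30 \right)}} = \frac{-315 + 190}{-5} = \left(-125\right) \left(- \frac{1}{5}\right) = 25$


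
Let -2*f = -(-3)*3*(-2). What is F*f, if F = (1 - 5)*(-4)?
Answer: 144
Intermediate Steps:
f = 9 (f = -(-(-3)*3)*(-2)/2 = -(-1*(-9))*(-2)/2 = -9*(-2)/2 = -½*(-18) = 9)
F = 16 (F = -4*(-4) = 16)
F*f = 16*9 = 144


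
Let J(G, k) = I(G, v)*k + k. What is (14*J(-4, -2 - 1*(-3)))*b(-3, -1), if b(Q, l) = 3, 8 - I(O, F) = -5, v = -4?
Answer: 588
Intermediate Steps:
I(O, F) = 13 (I(O, F) = 8 - 1*(-5) = 8 + 5 = 13)
J(G, k) = 14*k (J(G, k) = 13*k + k = 14*k)
(14*J(-4, -2 - 1*(-3)))*b(-3, -1) = (14*(14*(-2 - 1*(-3))))*3 = (14*(14*(-2 + 3)))*3 = (14*(14*1))*3 = (14*14)*3 = 196*3 = 588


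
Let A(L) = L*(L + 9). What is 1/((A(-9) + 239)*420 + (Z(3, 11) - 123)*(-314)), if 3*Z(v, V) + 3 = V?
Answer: 3/414494 ≈ 7.2377e-6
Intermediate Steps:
A(L) = L*(9 + L)
Z(v, V) = -1 + V/3
1/((A(-9) + 239)*420 + (Z(3, 11) - 123)*(-314)) = 1/((-9*(9 - 9) + 239)*420 + ((-1 + (⅓)*11) - 123)*(-314)) = 1/((-9*0 + 239)*420 + ((-1 + 11/3) - 123)*(-314)) = 1/((0 + 239)*420 + (8/3 - 123)*(-314)) = 1/(239*420 - 361/3*(-314)) = 1/(100380 + 113354/3) = 1/(414494/3) = 3/414494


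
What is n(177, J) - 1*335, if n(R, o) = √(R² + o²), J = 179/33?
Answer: -335 + √34149322/33 ≈ -157.92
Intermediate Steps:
J = 179/33 (J = 179*(1/33) = 179/33 ≈ 5.4242)
n(177, J) - 1*335 = √(177² + (179/33)²) - 1*335 = √(31329 + 32041/1089) - 335 = √(34149322/1089) - 335 = √34149322/33 - 335 = -335 + √34149322/33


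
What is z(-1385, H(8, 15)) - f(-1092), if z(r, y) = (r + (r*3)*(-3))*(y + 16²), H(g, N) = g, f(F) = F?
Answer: 2926212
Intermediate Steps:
z(r, y) = -8*r*(256 + y) (z(r, y) = (r + (3*r)*(-3))*(y + 256) = (r - 9*r)*(256 + y) = (-8*r)*(256 + y) = -8*r*(256 + y))
z(-1385, H(8, 15)) - f(-1092) = -8*(-1385)*(256 + 8) - 1*(-1092) = -8*(-1385)*264 + 1092 = 2925120 + 1092 = 2926212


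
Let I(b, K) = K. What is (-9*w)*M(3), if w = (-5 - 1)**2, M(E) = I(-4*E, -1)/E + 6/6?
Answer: -216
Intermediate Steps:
M(E) = 1 - 1/E (M(E) = -1/E + 6/6 = -1/E + 6*(1/6) = -1/E + 1 = 1 - 1/E)
w = 36 (w = (-6)**2 = 36)
(-9*w)*M(3) = (-9*36)*((-1 + 3)/3) = -108*2 = -324*2/3 = -216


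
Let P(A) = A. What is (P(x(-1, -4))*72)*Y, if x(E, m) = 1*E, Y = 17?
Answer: -1224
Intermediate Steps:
x(E, m) = E
(P(x(-1, -4))*72)*Y = -1*72*17 = -72*17 = -1224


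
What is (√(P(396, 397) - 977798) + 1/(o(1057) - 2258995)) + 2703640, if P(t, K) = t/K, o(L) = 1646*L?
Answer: 1403656889719/519173 + I*√154109607770/397 ≈ 2.7036e+6 + 988.84*I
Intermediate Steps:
(√(P(396, 397) - 977798) + 1/(o(1057) - 2258995)) + 2703640 = (√(396/397 - 977798) + 1/(1646*1057 - 2258995)) + 2703640 = (√(396*(1/397) - 977798) + 1/(1739822 - 2258995)) + 2703640 = (√(396/397 - 977798) + 1/(-519173)) + 2703640 = (√(-388185410/397) - 1/519173) + 2703640 = (I*√154109607770/397 - 1/519173) + 2703640 = (-1/519173 + I*√154109607770/397) + 2703640 = 1403656889719/519173 + I*√154109607770/397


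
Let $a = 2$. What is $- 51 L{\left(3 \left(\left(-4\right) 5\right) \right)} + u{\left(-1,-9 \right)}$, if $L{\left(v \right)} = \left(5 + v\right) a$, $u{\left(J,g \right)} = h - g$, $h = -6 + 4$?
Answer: $5617$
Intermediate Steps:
$h = -2$
$u{\left(J,g \right)} = -2 - g$
$L{\left(v \right)} = 10 + 2 v$ ($L{\left(v \right)} = \left(5 + v\right) 2 = 10 + 2 v$)
$- 51 L{\left(3 \left(\left(-4\right) 5\right) \right)} + u{\left(-1,-9 \right)} = - 51 \left(10 + 2 \cdot 3 \left(\left(-4\right) 5\right)\right) - -7 = - 51 \left(10 + 2 \cdot 3 \left(-20\right)\right) + \left(-2 + 9\right) = - 51 \left(10 + 2 \left(-60\right)\right) + 7 = - 51 \left(10 - 120\right) + 7 = \left(-51\right) \left(-110\right) + 7 = 5610 + 7 = 5617$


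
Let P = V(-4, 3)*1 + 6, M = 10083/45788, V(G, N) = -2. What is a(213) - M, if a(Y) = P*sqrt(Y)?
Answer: -10083/45788 + 4*sqrt(213) ≈ 58.158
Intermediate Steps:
M = 10083/45788 (M = 10083*(1/45788) = 10083/45788 ≈ 0.22021)
P = 4 (P = -2*1 + 6 = -2 + 6 = 4)
a(Y) = 4*sqrt(Y)
a(213) - M = 4*sqrt(213) - 1*10083/45788 = 4*sqrt(213) - 10083/45788 = -10083/45788 + 4*sqrt(213)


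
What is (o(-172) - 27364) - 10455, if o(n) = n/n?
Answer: -37818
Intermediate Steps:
o(n) = 1
(o(-172) - 27364) - 10455 = (1 - 27364) - 10455 = -27363 - 10455 = -37818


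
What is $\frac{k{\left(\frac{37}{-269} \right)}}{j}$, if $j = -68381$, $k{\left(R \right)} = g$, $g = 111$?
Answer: $- \frac{111}{68381} \approx -0.0016233$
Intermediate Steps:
$k{\left(R \right)} = 111$
$\frac{k{\left(\frac{37}{-269} \right)}}{j} = \frac{111}{-68381} = 111 \left(- \frac{1}{68381}\right) = - \frac{111}{68381}$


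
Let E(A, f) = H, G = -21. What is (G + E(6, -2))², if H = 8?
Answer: 169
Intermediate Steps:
E(A, f) = 8
(G + E(6, -2))² = (-21 + 8)² = (-13)² = 169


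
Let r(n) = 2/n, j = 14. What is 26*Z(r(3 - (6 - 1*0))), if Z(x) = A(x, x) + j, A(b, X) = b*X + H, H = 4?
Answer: 4316/9 ≈ 479.56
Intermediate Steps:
A(b, X) = 4 + X*b (A(b, X) = b*X + 4 = X*b + 4 = 4 + X*b)
Z(x) = 18 + x**2 (Z(x) = (4 + x*x) + 14 = (4 + x**2) + 14 = 18 + x**2)
26*Z(r(3 - (6 - 1*0))) = 26*(18 + (2/(3 - (6 - 1*0)))**2) = 26*(18 + (2/(3 - (6 + 0)))**2) = 26*(18 + (2/(3 - 1*6))**2) = 26*(18 + (2/(3 - 6))**2) = 26*(18 + (2/(-3))**2) = 26*(18 + (2*(-1/3))**2) = 26*(18 + (-2/3)**2) = 26*(18 + 4/9) = 26*(166/9) = 4316/9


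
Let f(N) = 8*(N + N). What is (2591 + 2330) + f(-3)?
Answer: 4873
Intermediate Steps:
f(N) = 16*N (f(N) = 8*(2*N) = 16*N)
(2591 + 2330) + f(-3) = (2591 + 2330) + 16*(-3) = 4921 - 48 = 4873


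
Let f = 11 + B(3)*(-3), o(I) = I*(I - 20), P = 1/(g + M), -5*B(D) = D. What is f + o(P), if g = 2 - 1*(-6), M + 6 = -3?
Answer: 169/5 ≈ 33.800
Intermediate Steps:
M = -9 (M = -6 - 3 = -9)
B(D) = -D/5
g = 8 (g = 2 + 6 = 8)
P = -1 (P = 1/(8 - 9) = 1/(-1) = -1)
o(I) = I*(-20 + I)
f = 64/5 (f = 11 - 1/5*3*(-3) = 11 - 3/5*(-3) = 11 + 9/5 = 64/5 ≈ 12.800)
f + o(P) = 64/5 - (-20 - 1) = 64/5 - 1*(-21) = 64/5 + 21 = 169/5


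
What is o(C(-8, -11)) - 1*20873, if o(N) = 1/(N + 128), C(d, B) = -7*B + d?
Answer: -4111980/197 ≈ -20873.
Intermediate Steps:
C(d, B) = d - 7*B
o(N) = 1/(128 + N)
o(C(-8, -11)) - 1*20873 = 1/(128 + (-8 - 7*(-11))) - 1*20873 = 1/(128 + (-8 + 77)) - 20873 = 1/(128 + 69) - 20873 = 1/197 - 20873 = -4111980/197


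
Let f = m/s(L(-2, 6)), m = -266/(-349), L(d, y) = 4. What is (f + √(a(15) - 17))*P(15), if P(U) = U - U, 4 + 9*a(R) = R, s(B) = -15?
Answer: 0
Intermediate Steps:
a(R) = -4/9 + R/9
m = 266/349 (m = -266*(-1/349) = 266/349 ≈ 0.76218)
P(U) = 0
f = -266/5235 (f = (266/349)/(-15) = (266/349)*(-1/15) = -266/5235 ≈ -0.050812)
(f + √(a(15) - 17))*P(15) = (-266/5235 + √((-4/9 + (⅑)*15) - 17))*0 = (-266/5235 + √((-4/9 + 5/3) - 17))*0 = (-266/5235 + √(11/9 - 17))*0 = (-266/5235 + √(-142/9))*0 = (-266/5235 + I*√142/3)*0 = 0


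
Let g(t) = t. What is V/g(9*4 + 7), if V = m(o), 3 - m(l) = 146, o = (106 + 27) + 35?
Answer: -143/43 ≈ -3.3256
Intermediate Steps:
o = 168 (o = 133 + 35 = 168)
m(l) = -143 (m(l) = 3 - 1*146 = 3 - 146 = -143)
V = -143
V/g(9*4 + 7) = -143/(9*4 + 7) = -143/(36 + 7) = -143/43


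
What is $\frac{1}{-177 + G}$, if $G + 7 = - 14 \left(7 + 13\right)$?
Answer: $- \frac{1}{464} \approx -0.0021552$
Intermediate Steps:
$G = -287$ ($G = -7 - 14 \left(7 + 13\right) = -7 - 280 = -287$)
$\frac{1}{-177 + G} = \frac{1}{-177 - 287} = \frac{1}{-464} = - \frac{1}{464}$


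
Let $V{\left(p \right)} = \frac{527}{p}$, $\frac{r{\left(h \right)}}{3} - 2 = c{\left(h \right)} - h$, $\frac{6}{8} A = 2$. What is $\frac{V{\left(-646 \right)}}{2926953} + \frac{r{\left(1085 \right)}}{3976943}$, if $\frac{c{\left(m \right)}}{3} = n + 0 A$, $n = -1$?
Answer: $- \frac{362491774445}{442332359297802} \approx -0.0008195$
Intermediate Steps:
$A = \frac{8}{3}$ ($A = \frac{4}{3} \cdot 2 = \frac{8}{3} \approx 2.6667$)
$c{\left(m \right)} = -3$ ($c{\left(m \right)} = 3 \left(-1 + 0 \cdot \frac{8}{3}\right) = 3 \left(-1 + 0\right) = 3 \left(-1\right) = -3$)
$r{\left(h \right)} = -3 - 3 h$ ($r{\left(h \right)} = 6 + 3 \left(-3 - h\right) = 6 - \left(9 + 3 h\right) = -3 - 3 h$)
$\frac{V{\left(-646 \right)}}{2926953} + \frac{r{\left(1085 \right)}}{3976943} = \frac{527 \frac{1}{-646}}{2926953} + \frac{-3 - 3255}{3976943} = 527 \left(- \frac{1}{646}\right) \frac{1}{2926953} + \left(-3 - 3255\right) \frac{1}{3976943} = \left(- \frac{31}{38}\right) \frac{1}{2926953} - \frac{3258}{3976943} = - \frac{31}{111224214} - \frac{3258}{3976943} = - \frac{362491774445}{442332359297802}$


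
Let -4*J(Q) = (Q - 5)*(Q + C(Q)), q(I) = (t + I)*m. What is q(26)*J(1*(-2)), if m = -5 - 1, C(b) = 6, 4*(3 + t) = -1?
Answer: -1911/2 ≈ -955.50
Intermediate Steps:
t = -13/4 (t = -3 + (1/4)*(-1) = -3 - 1/4 = -13/4 ≈ -3.2500)
m = -6
q(I) = 39/2 - 6*I (q(I) = (-13/4 + I)*(-6) = 39/2 - 6*I)
J(Q) = -(-5 + Q)*(6 + Q)/4 (J(Q) = -(Q - 5)*(Q + 6)/4 = -(-5 + Q)*(6 + Q)/4)
q(26)*J(1*(-2)) = (39/2 - 6*26)*(15/2 - (-2)/4 - (1*(-2))**2/4) = (39/2 - 156)*(15/2 - 1/4*(-2) - 1/4*(-2)**2) = -273*(15/2 + 1/2 - 1/4*4)/2 = -273*(15/2 + 1/2 - 1)/2 = -273/2*7 = -1911/2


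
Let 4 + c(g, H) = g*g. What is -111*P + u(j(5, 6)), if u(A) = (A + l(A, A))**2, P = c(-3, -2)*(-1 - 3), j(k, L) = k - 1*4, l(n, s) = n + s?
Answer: 2229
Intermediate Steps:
c(g, H) = -4 + g**2 (c(g, H) = -4 + g*g = -4 + g**2)
j(k, L) = -4 + k (j(k, L) = k - 4 = -4 + k)
P = -20 (P = (-4 + (-3)**2)*(-1 - 3) = (-4 + 9)*(-4) = 5*(-4) = -20)
u(A) = 9*A**2 (u(A) = (A + (A + A))**2 = (A + 2*A)**2 = (3*A)**2 = 9*A**2)
-111*P + u(j(5, 6)) = -111*(-20) + 9*(-4 + 5)**2 = 2220 + 9*1**2 = 2220 + 9*1 = 2220 + 9 = 2229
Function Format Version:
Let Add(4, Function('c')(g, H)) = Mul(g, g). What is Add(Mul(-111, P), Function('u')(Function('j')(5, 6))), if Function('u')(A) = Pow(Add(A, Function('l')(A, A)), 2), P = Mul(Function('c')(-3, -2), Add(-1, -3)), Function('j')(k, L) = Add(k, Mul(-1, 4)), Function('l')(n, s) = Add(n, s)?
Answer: 2229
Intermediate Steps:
Function('c')(g, H) = Add(-4, Pow(g, 2)) (Function('c')(g, H) = Add(-4, Mul(g, g)) = Add(-4, Pow(g, 2)))
Function('j')(k, L) = Add(-4, k) (Function('j')(k, L) = Add(k, -4) = Add(-4, k))
P = -20 (P = Mul(Add(-4, Pow(-3, 2)), Add(-1, -3)) = Mul(Add(-4, 9), -4) = Mul(5, -4) = -20)
Function('u')(A) = Mul(9, Pow(A, 2)) (Function('u')(A) = Pow(Add(A, Add(A, A)), 2) = Pow(Add(A, Mul(2, A)), 2) = Pow(Mul(3, A), 2) = Mul(9, Pow(A, 2)))
Add(Mul(-111, P), Function('u')(Function('j')(5, 6))) = Add(Mul(-111, -20), Mul(9, Pow(Add(-4, 5), 2))) = Add(2220, Mul(9, Pow(1, 2))) = Add(2220, Mul(9, 1)) = Add(2220, 9) = 2229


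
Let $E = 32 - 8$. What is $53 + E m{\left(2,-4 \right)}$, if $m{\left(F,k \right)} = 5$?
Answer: $173$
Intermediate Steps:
$E = 24$
$53 + E m{\left(2,-4 \right)} = 53 + 24 \cdot 5 = 53 + 120 = 173$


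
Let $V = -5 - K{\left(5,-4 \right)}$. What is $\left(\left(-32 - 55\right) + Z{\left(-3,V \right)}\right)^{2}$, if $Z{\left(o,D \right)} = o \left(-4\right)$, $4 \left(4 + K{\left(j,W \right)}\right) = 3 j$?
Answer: $5625$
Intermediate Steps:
$K{\left(j,W \right)} = -4 + \frac{3 j}{4}$
$V = - \frac{19}{4}$ ($V = -5 - \left(-4 + \frac{3}{4} \cdot 5\right) = -5 - \left(-4 + \frac{15}{4}\right) = -5 - - \frac{1}{4} = -5 + \frac{1}{4} = - \frac{19}{4} \approx -4.75$)
$Z{\left(o,D \right)} = - 4 o$
$\left(\left(-32 - 55\right) + Z{\left(-3,V \right)}\right)^{2} = \left(\left(-32 - 55\right) - -12\right)^{2} = \left(\left(-32 - 55\right) + 12\right)^{2} = \left(-87 + 12\right)^{2} = \left(-75\right)^{2} = 5625$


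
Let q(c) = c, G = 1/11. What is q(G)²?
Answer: 1/121 ≈ 0.0082645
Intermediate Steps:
G = 1/11 ≈ 0.090909
q(G)² = (1/11)² = 1/121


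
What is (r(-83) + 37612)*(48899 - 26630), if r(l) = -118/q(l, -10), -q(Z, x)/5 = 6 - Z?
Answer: 372726452202/445 ≈ 8.3759e+8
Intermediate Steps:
q(Z, x) = -30 + 5*Z (q(Z, x) = -5*(6 - Z) = -30 + 5*Z)
r(l) = -118/(-30 + 5*l)
(r(-83) + 37612)*(48899 - 26630) = (-118/(-30 + 5*(-83)) + 37612)*(48899 - 26630) = (-118/(-30 - 415) + 37612)*22269 = (-118/(-445) + 37612)*22269 = (-118*(-1/445) + 37612)*22269 = (118/445 + 37612)*22269 = (16737458/445)*22269 = 372726452202/445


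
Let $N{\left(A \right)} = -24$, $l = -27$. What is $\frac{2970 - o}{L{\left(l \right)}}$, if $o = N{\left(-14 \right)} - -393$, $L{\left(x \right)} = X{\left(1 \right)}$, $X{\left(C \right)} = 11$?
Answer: $\frac{2601}{11} \approx 236.45$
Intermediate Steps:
$L{\left(x \right)} = 11$
$o = 369$ ($o = -24 - -393 = -24 + 393 = 369$)
$\frac{2970 - o}{L{\left(l \right)}} = \frac{2970 - 369}{11} = \left(2970 - 369\right) \frac{1}{11} = 2601 \cdot \frac{1}{11} = \frac{2601}{11}$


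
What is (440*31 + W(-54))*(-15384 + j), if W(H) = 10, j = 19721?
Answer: 59200050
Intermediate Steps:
(440*31 + W(-54))*(-15384 + j) = (440*31 + 10)*(-15384 + 19721) = (13640 + 10)*4337 = 13650*4337 = 59200050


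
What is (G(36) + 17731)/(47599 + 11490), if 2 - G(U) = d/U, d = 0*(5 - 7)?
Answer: 17733/59089 ≈ 0.30011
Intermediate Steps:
d = 0 (d = 0*(-2) = 0)
G(U) = 2 (G(U) = 2 - 0/U = 2 - 1*0 = 2 + 0 = 2)
(G(36) + 17731)/(47599 + 11490) = (2 + 17731)/(47599 + 11490) = 17733/59089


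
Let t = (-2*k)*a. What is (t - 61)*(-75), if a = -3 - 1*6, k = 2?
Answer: 1875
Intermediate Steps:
a = -9 (a = -3 - 6 = -9)
t = 36 (t = -2*2*(-9) = -4*(-9) = 36)
(t - 61)*(-75) = (36 - 61)*(-75) = -25*(-75) = 1875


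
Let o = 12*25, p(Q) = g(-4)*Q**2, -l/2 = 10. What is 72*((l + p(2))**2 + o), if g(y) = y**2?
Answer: 160992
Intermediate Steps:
l = -20 (l = -2*10 = -20)
p(Q) = 16*Q**2 (p(Q) = (-4)**2*Q**2 = 16*Q**2)
o = 300
72*((l + p(2))**2 + o) = 72*((-20 + 16*2**2)**2 + 300) = 72*((-20 + 16*4)**2 + 300) = 72*((-20 + 64)**2 + 300) = 72*(44**2 + 300) = 72*(1936 + 300) = 72*2236 = 160992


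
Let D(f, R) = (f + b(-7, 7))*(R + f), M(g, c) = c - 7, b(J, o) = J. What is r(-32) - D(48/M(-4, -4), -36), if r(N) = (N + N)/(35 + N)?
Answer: -174244/363 ≈ -480.01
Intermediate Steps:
M(g, c) = -7 + c
D(f, R) = (-7 + f)*(R + f) (D(f, R) = (f - 7)*(R + f) = (-7 + f)*(R + f))
r(N) = 2*N/(35 + N) (r(N) = (2*N)/(35 + N) = 2*N/(35 + N))
r(-32) - D(48/M(-4, -4), -36) = 2*(-32)/(35 - 32) - ((48/(-7 - 4))² - 7*(-36) - 336/(-7 - 4) - 1728/(-7 - 4)) = 2*(-32)/3 - ((48/(-11))² + 252 - 336/(-11) - 1728/(-11)) = 2*(-32)*(⅓) - ((48*(-1/11))² + 252 - 336*(-1)/11 - 1728*(-1)/11) = -64/3 - ((-48/11)² + 252 - 7*(-48/11) - 36*(-48/11)) = -64/3 - (2304/121 + 252 + 336/11 + 1728/11) = -64/3 - 1*55500/121 = -64/3 - 55500/121 = -174244/363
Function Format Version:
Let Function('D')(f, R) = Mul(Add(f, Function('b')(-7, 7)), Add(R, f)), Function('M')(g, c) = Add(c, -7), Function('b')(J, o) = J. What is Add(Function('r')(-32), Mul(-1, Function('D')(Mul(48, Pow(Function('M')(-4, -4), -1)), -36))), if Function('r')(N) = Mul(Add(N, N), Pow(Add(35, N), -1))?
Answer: Rational(-174244, 363) ≈ -480.01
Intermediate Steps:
Function('M')(g, c) = Add(-7, c)
Function('D')(f, R) = Mul(Add(-7, f), Add(R, f)) (Function('D')(f, R) = Mul(Add(f, -7), Add(R, f)) = Mul(Add(-7, f), Add(R, f)))
Function('r')(N) = Mul(2, N, Pow(Add(35, N), -1)) (Function('r')(N) = Mul(Mul(2, N), Pow(Add(35, N), -1)) = Mul(2, N, Pow(Add(35, N), -1)))
Add(Function('r')(-32), Mul(-1, Function('D')(Mul(48, Pow(Function('M')(-4, -4), -1)), -36))) = Add(Mul(2, -32, Pow(Add(35, -32), -1)), Mul(-1, Add(Pow(Mul(48, Pow(Add(-7, -4), -1)), 2), Mul(-7, -36), Mul(-7, Mul(48, Pow(Add(-7, -4), -1))), Mul(-36, Mul(48, Pow(Add(-7, -4), -1)))))) = Add(Mul(2, -32, Pow(3, -1)), Mul(-1, Add(Pow(Mul(48, Pow(-11, -1)), 2), 252, Mul(-7, Mul(48, Pow(-11, -1))), Mul(-36, Mul(48, Pow(-11, -1)))))) = Add(Mul(2, -32, Rational(1, 3)), Mul(-1, Add(Pow(Mul(48, Rational(-1, 11)), 2), 252, Mul(-7, Mul(48, Rational(-1, 11))), Mul(-36, Mul(48, Rational(-1, 11)))))) = Add(Rational(-64, 3), Mul(-1, Add(Pow(Rational(-48, 11), 2), 252, Mul(-7, Rational(-48, 11)), Mul(-36, Rational(-48, 11))))) = Add(Rational(-64, 3), Mul(-1, Add(Rational(2304, 121), 252, Rational(336, 11), Rational(1728, 11)))) = Add(Rational(-64, 3), Mul(-1, Rational(55500, 121))) = Add(Rational(-64, 3), Rational(-55500, 121)) = Rational(-174244, 363)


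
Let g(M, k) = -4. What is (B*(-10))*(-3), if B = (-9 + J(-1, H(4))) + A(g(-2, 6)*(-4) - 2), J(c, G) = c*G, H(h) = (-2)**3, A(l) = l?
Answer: 390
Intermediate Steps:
H(h) = -8
J(c, G) = G*c
B = 13 (B = (-9 - 8*(-1)) + (-4*(-4) - 2) = (-9 + 8) + (16 - 2) = -1 + 14 = 13)
(B*(-10))*(-3) = (13*(-10))*(-3) = -130*(-3) = 390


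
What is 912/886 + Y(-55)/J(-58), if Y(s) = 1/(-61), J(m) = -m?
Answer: 1612885/1567334 ≈ 1.0291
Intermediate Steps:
Y(s) = -1/61
912/886 + Y(-55)/J(-58) = 912/886 - 1/(61*((-1*(-58)))) = 912*(1/886) - 1/61/58 = 456/443 - 1/61*1/58 = 456/443 - 1/3538 = 1612885/1567334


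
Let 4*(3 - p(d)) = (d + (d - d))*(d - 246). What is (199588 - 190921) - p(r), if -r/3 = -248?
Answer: 101292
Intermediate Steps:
r = 744 (r = -3*(-248) = 744)
p(d) = 3 - d*(-246 + d)/4 (p(d) = 3 - (d + (d - d))*(d - 246)/4 = 3 - (d + 0)*(-246 + d)/4 = 3 - d*(-246 + d)/4)
(199588 - 190921) - p(r) = (199588 - 190921) - (3 - ¼*744² + (123/2)*744) = 8667 - (3 - ¼*553536 + 45756) = 8667 - (3 - 138384 + 45756) = 8667 - 1*(-92625) = 8667 + 92625 = 101292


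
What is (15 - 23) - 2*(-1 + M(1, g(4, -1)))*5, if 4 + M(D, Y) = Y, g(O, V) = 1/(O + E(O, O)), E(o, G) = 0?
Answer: 79/2 ≈ 39.500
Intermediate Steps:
g(O, V) = 1/O (g(O, V) = 1/(O + 0) = 1/O)
M(D, Y) = -4 + Y
(15 - 23) - 2*(-1 + M(1, g(4, -1)))*5 = (15 - 23) - 2*(-1 + (-4 + 1/4))*5 = -8 - 2*(-1 + (-4 + ¼))*5 = -8 - 2*(-1 - 15/4)*5 = -8 - (-19)*5/2 = -8 - 2*(-95/4) = -8 + 95/2 = 79/2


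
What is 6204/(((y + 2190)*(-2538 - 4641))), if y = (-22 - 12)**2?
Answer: -1034/4003489 ≈ -0.00025827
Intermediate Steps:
y = 1156 (y = (-34)**2 = 1156)
6204/(((y + 2190)*(-2538 - 4641))) = 6204/(((1156 + 2190)*(-2538 - 4641))) = 6204/((3346*(-7179))) = 6204/(-24020934) = 6204*(-1/24020934) = -1034/4003489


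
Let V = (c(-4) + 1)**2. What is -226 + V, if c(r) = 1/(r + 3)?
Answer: -226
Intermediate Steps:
c(r) = 1/(3 + r)
V = 0 (V = (1/(3 - 4) + 1)**2 = (1/(-1) + 1)**2 = (-1 + 1)**2 = 0**2 = 0)
-226 + V = -226 + 0 = -226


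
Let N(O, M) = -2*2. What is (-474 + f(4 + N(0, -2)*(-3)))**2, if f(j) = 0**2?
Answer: 224676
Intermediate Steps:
N(O, M) = -4
f(j) = 0
(-474 + f(4 + N(0, -2)*(-3)))**2 = (-474 + 0)**2 = (-474)**2 = 224676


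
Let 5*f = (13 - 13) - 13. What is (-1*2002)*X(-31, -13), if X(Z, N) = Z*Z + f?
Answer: -9593584/5 ≈ -1.9187e+6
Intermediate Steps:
f = -13/5 (f = ((13 - 13) - 13)/5 = (0 - 13)/5 = (⅕)*(-13) = -13/5 ≈ -2.6000)
X(Z, N) = -13/5 + Z² (X(Z, N) = Z*Z - 13/5 = Z² - 13/5 = -13/5 + Z²)
(-1*2002)*X(-31, -13) = (-1*2002)*(-13/5 + (-31)²) = -2002*(-13/5 + 961) = -2002*4792/5 = -9593584/5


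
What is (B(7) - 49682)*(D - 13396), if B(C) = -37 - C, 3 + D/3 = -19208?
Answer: 3531988054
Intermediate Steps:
D = -57633 (D = -9 + 3*(-19208) = -9 - 57624 = -57633)
(B(7) - 49682)*(D - 13396) = ((-37 - 1*7) - 49682)*(-57633 - 13396) = ((-37 - 7) - 49682)*(-71029) = (-44 - 49682)*(-71029) = -49726*(-71029) = 3531988054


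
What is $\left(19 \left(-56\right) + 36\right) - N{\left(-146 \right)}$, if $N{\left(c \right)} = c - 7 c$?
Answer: $-1904$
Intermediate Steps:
$N{\left(c \right)} = - 6 c$
$\left(19 \left(-56\right) + 36\right) - N{\left(-146 \right)} = \left(19 \left(-56\right) + 36\right) - \left(-6\right) \left(-146\right) = \left(-1064 + 36\right) - 876 = -1028 - 876 = -1904$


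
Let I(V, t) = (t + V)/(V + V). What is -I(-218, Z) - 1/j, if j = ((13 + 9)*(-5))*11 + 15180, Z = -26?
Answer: -852279/1522730 ≈ -0.55970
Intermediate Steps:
I(V, t) = (V + t)/(2*V) (I(V, t) = (V + t)/((2*V)) = (V + t)*(1/(2*V)) = (V + t)/(2*V))
j = 13970 (j = (22*(-5))*11 + 15180 = -110*11 + 15180 = -1210 + 15180 = 13970)
-I(-218, Z) - 1/j = -(-218 - 26)/(2*(-218)) - 1/13970 = -(-1)*(-244)/(2*218) - 1*1/13970 = -1*61/109 - 1/13970 = -61/109 - 1/13970 = -852279/1522730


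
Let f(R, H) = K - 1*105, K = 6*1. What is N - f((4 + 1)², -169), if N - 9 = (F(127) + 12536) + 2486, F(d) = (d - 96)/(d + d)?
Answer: 3843051/254 ≈ 15130.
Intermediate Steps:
F(d) = (-96 + d)/(2*d) (F(d) = (-96 + d)/((2*d)) = (-96 + d)*(1/(2*d)) = (-96 + d)/(2*d))
K = 6
f(R, H) = -99 (f(R, H) = 6 - 1*105 = 6 - 105 = -99)
N = 3817905/254 (N = 9 + (((½)*(-96 + 127)/127 + 12536) + 2486) = 9 + (((½)*(1/127)*31 + 12536) + 2486) = 9 + ((31/254 + 12536) + 2486) = 9 + (3184175/254 + 2486) = 9 + 3815619/254 = 3817905/254 ≈ 15031.)
N - f((4 + 1)², -169) = 3817905/254 - 1*(-99) = 3817905/254 + 99 = 3843051/254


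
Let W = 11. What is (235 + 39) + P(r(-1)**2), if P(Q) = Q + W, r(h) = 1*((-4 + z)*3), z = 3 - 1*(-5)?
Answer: 429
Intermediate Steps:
z = 8 (z = 3 + 5 = 8)
r(h) = 12 (r(h) = 1*((-4 + 8)*3) = 1*(4*3) = 1*12 = 12)
P(Q) = 11 + Q (P(Q) = Q + 11 = 11 + Q)
(235 + 39) + P(r(-1)**2) = (235 + 39) + (11 + 12**2) = 274 + (11 + 144) = 274 + 155 = 429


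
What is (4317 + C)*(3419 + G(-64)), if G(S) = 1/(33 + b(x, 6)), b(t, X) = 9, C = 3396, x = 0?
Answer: 369193029/14 ≈ 2.6371e+7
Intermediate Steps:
G(S) = 1/42 (G(S) = 1/(33 + 9) = 1/42)
(4317 + C)*(3419 + G(-64)) = (4317 + 3396)*(3419 + 1/42) = 7713*(143599/42) = 369193029/14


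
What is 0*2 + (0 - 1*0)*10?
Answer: 0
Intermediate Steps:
0*2 + (0 - 1*0)*10 = 0 + (0 + 0)*10 = 0 + 0*10 = 0 + 0 = 0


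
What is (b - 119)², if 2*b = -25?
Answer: 69169/4 ≈ 17292.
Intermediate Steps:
b = -25/2 (b = (½)*(-25) = -25/2 ≈ -12.500)
(b - 119)² = (-25/2 - 119)² = (-263/2)² = 69169/4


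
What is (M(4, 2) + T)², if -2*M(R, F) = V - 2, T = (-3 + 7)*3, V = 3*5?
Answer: 121/4 ≈ 30.250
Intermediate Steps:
V = 15
T = 12 (T = 4*3 = 12)
M(R, F) = -13/2 (M(R, F) = -(15 - 2)/2 = -½*13 = -13/2)
(M(4, 2) + T)² = (-13/2 + 12)² = (11/2)² = 121/4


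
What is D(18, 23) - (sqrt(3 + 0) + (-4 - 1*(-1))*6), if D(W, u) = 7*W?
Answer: 144 - sqrt(3) ≈ 142.27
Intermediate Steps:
D(18, 23) - (sqrt(3 + 0) + (-4 - 1*(-1))*6) = 7*18 - (sqrt(3 + 0) + (-4 - 1*(-1))*6) = 126 - (sqrt(3) + (-4 + 1)*6) = 126 - (sqrt(3) - 3*6) = 126 - (sqrt(3) - 18) = 126 - (-18 + sqrt(3)) = 126 + (18 - sqrt(3)) = 144 - sqrt(3)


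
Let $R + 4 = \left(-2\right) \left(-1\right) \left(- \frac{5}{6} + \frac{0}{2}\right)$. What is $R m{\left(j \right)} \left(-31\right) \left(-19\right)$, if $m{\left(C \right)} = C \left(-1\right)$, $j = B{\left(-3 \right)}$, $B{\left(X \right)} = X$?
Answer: $-10013$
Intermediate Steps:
$j = -3$
$m{\left(C \right)} = - C$
$R = - \frac{17}{3}$ ($R = -4 + \left(-2\right) \left(-1\right) \left(- \frac{5}{6} + \frac{0}{2}\right) = -4 + 2 \left(\left(-5\right) \frac{1}{6} + 0 \cdot \frac{1}{2}\right) = -4 + 2 \left(- \frac{5}{6} + 0\right) = -4 + 2 \left(- \frac{5}{6}\right) = -4 - \frac{5}{3} = - \frac{17}{3} \approx -5.6667$)
$R m{\left(j \right)} \left(-31\right) \left(-19\right) = - \frac{17 \left(\left(-1\right) \left(-3\right)\right)}{3} \left(-31\right) \left(-19\right) = \left(- \frac{17}{3}\right) 3 \left(-31\right) \left(-19\right) = \left(-17\right) \left(-31\right) \left(-19\right) = 527 \left(-19\right) = -10013$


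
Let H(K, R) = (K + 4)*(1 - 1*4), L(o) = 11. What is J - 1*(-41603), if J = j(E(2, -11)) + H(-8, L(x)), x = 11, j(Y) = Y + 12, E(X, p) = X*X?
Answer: 41631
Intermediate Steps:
E(X, p) = X²
j(Y) = 12 + Y
H(K, R) = -12 - 3*K (H(K, R) = (4 + K)*(1 - 4) = (4 + K)*(-3) = -12 - 3*K)
J = 28 (J = (12 + 2²) + (-12 - 3*(-8)) = (12 + 4) + (-12 + 24) = 16 + 12 = 28)
J - 1*(-41603) = 28 - 1*(-41603) = 28 + 41603 = 41631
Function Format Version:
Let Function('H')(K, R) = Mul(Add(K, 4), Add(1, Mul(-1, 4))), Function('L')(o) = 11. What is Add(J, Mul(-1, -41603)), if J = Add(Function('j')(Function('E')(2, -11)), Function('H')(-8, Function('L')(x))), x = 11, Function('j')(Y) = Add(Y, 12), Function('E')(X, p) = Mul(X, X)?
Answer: 41631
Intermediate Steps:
Function('E')(X, p) = Pow(X, 2)
Function('j')(Y) = Add(12, Y)
Function('H')(K, R) = Add(-12, Mul(-3, K)) (Function('H')(K, R) = Mul(Add(4, K), Add(1, -4)) = Mul(Add(4, K), -3) = Add(-12, Mul(-3, K)))
J = 28 (J = Add(Add(12, Pow(2, 2)), Add(-12, Mul(-3, -8))) = Add(Add(12, 4), Add(-12, 24)) = Add(16, 12) = 28)
Add(J, Mul(-1, -41603)) = Add(28, Mul(-1, -41603)) = Add(28, 41603) = 41631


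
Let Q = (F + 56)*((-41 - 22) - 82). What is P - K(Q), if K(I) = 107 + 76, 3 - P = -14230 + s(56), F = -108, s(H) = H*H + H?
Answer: 10858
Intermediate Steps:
s(H) = H + H² (s(H) = H² + H = H + H²)
Q = 7540 (Q = (-108 + 56)*((-41 - 22) - 82) = -52*(-63 - 82) = -52*(-145) = 7540)
P = 11041 (P = 3 - (-14230 + 56*(1 + 56)) = 3 - (-14230 + 56*57) = 3 - (-14230 + 3192) = 3 - 1*(-11038) = 3 + 11038 = 11041)
K(I) = 183
P - K(Q) = 11041 - 1*183 = 11041 - 183 = 10858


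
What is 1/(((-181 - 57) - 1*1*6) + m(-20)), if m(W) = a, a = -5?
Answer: -1/249 ≈ -0.0040161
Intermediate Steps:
m(W) = -5
1/(((-181 - 57) - 1*1*6) + m(-20)) = 1/(((-181 - 57) - 1*1*6) - 5) = 1/((-238 - 1*6) - 5) = 1/((-238 - 6) - 5) = 1/(-244 - 5) = 1/(-249) = -1/249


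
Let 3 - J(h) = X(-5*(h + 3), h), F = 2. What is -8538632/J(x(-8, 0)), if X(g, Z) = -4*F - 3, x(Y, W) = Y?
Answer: -4269316/7 ≈ -6.0990e+5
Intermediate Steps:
X(g, Z) = -11 (X(g, Z) = -4*2 - 3 = -8 - 3 = -11)
J(h) = 14 (J(h) = 3 - 1*(-11) = 3 + 11 = 14)
-8538632/J(x(-8, 0)) = -8538632/14 = -8538632*1/14 = -4269316/7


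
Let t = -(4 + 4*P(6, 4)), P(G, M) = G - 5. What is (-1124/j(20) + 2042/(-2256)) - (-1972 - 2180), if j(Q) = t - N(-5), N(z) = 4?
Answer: 4788091/1128 ≈ 4244.8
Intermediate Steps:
P(G, M) = -5 + G
t = -8 (t = -(4 + 4*(-5 + 6)) = -(4 + 4*1) = -(4 + 4) = -1*8 = -8)
j(Q) = -12 (j(Q) = -8 - 1*4 = -8 - 4 = -12)
(-1124/j(20) + 2042/(-2256)) - (-1972 - 2180) = (-1124/(-12) + 2042/(-2256)) - (-1972 - 2180) = (-1124*(-1/12) + 2042*(-1/2256)) - 1*(-4152) = (281/3 - 1021/1128) + 4152 = 104635/1128 + 4152 = 4788091/1128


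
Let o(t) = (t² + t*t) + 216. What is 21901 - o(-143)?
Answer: -19213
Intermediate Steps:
o(t) = 216 + 2*t² (o(t) = (t² + t²) + 216 = 2*t² + 216 = 216 + 2*t²)
21901 - o(-143) = 21901 - (216 + 2*(-143)²) = 21901 - (216 + 2*20449) = 21901 - (216 + 40898) = 21901 - 1*41114 = 21901 - 41114 = -19213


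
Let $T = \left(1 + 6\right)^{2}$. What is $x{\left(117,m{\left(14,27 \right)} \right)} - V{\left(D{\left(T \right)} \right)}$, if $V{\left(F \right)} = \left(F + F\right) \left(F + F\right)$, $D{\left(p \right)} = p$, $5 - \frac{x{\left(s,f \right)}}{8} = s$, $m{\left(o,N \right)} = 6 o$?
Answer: $-10500$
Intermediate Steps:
$x{\left(s,f \right)} = 40 - 8 s$
$T = 49$ ($T = 7^{2} = 49$)
$V{\left(F \right)} = 4 F^{2}$ ($V{\left(F \right)} = 2 F 2 F = 4 F^{2}$)
$x{\left(117,m{\left(14,27 \right)} \right)} - V{\left(D{\left(T \right)} \right)} = \left(40 - 936\right) - 4 \cdot 49^{2} = \left(40 - 936\right) - 4 \cdot 2401 = -896 - 9604 = -10500$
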